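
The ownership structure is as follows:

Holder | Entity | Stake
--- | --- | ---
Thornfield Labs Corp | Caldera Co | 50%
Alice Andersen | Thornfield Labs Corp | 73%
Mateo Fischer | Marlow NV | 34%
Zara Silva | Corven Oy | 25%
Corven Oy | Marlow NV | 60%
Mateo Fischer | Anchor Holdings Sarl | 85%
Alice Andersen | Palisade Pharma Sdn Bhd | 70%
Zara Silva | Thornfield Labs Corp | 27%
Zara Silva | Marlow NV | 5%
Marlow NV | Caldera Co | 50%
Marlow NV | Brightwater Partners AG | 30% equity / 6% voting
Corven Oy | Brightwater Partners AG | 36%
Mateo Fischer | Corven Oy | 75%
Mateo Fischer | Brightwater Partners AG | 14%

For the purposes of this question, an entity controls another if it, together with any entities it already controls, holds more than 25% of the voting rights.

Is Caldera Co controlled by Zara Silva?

Yes

Zara holds 27% of Thornfield, so Zara controls Thornfield.
Thornfield holds 50% of Caldera, so Zara controls Caldera.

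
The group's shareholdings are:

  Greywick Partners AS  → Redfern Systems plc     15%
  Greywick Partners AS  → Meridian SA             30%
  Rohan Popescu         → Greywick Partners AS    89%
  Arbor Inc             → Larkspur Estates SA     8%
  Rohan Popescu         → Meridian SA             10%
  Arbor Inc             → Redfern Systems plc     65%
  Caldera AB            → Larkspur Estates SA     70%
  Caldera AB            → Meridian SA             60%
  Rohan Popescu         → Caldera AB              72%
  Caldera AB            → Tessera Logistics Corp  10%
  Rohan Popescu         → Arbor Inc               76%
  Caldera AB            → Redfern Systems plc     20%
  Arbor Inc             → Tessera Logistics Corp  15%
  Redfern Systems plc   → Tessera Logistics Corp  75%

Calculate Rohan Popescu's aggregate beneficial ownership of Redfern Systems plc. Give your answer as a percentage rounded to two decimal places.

77.15%

Rohan reaches Redfern along 3 paths.
Via Greywick: 89% × 15% = 13.35%.
Via Arbor: 76% × 65% = 49.4%.
Via Caldera: 72% × 20% = 14.4%.
Total: 13.35% + 49.4% + 14.4% = 77.15%.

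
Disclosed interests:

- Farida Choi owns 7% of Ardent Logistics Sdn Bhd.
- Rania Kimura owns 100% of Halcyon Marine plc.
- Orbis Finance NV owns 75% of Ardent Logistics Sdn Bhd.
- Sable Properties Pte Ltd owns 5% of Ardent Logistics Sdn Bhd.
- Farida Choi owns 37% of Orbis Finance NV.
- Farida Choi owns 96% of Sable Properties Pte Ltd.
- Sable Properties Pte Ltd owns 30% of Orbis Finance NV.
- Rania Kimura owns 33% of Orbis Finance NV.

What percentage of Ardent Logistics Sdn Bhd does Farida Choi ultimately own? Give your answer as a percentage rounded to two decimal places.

61.15%

Farida reaches Ardent along 4 paths.
Via Sable: 96% × 5% = 4.8%.
Via Orbis: 37% × 75% = 27.75%.
Via Sable → Orbis: 96% × 30% × 75% = 21.6%.
Direct stake: 7% = 7%.
Total: 4.8% + 27.75% + 21.6% + 7% = 61.15%.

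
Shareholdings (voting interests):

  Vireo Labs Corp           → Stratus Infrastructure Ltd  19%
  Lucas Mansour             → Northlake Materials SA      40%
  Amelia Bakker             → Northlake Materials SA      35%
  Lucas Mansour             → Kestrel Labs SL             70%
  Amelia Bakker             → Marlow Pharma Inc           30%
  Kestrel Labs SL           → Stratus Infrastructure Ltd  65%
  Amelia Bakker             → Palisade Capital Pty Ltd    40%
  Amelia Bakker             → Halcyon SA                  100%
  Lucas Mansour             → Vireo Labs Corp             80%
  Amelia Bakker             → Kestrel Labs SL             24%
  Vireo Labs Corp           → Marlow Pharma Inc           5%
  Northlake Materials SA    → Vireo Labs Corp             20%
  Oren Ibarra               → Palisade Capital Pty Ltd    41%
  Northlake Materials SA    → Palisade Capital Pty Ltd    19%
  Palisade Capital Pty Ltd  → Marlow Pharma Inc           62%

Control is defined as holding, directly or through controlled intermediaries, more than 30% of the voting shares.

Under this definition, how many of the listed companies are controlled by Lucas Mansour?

4

Lucas holds 40% of Northlake, so Lucas controls Northlake.
Lucas holds 70% of Kestrel, so Lucas controls Kestrel.
Northlake and Lucas together hold 20% + 80% = 100% of Vireo, so Lucas controls Vireo.
Vireo and Kestrel together hold 19% + 65% = 84% of Stratus, so Lucas controls Stratus.
No other company's threshold is met.
Lucas controls 4 companies.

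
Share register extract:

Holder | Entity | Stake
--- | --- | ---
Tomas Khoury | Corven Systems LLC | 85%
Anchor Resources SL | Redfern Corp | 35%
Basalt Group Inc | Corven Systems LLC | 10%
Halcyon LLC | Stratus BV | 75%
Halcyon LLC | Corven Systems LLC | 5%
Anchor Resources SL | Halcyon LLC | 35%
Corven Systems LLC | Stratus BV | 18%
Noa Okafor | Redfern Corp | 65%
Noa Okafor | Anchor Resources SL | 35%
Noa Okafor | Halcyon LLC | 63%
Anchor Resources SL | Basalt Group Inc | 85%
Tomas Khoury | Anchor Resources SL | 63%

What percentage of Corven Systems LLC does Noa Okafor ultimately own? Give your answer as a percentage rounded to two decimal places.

Noa reaches Corven along 3 paths.
Via Anchor → Halcyon: 35% × 35% × 5% = 0.6125%.
Via Halcyon: 63% × 5% = 3.15%.
Via Anchor → Basalt: 35% × 85% × 10% = 2.975%.
Total: 0.6125% + 3.15% + 2.975% = 6.7375%.
Rounded: 6.74%.

6.74%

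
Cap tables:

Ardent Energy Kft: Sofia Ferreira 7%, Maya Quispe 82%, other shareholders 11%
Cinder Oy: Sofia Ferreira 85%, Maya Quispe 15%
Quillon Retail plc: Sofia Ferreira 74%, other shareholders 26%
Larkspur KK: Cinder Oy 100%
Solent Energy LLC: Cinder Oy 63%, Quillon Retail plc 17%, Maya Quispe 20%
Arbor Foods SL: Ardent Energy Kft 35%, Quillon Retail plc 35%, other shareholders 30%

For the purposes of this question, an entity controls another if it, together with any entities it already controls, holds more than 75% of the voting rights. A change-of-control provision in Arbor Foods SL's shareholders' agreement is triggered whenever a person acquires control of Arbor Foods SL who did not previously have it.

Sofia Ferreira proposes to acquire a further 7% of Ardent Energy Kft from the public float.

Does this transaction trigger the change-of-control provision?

The purchase changes only Sofia's holdings, so Sofia is the only person who could newly come to control Arbor.
Sofia holds 85% of Cinder, so Sofia controls Cinder.
Cinder holds 100% of Larkspur, so Sofia controls Larkspur.
Neither Sofia nor any entity Sofia controls holds any voting interest in Arbor.
So before the transaction, Sofia does not control Arbor.
After the purchase, Sofia's direct stake in Ardent rises to 7% + 7% = 14%.
Sofia's side now holds 14% of Ardent, not > 75%, so Sofia still does not control Ardent.
After the transaction, neither Sofia nor any entity Sofia controls holds a voting interest in Arbor, so Sofia still does not control it.
No new person acquires control, so the clause is not triggered.

No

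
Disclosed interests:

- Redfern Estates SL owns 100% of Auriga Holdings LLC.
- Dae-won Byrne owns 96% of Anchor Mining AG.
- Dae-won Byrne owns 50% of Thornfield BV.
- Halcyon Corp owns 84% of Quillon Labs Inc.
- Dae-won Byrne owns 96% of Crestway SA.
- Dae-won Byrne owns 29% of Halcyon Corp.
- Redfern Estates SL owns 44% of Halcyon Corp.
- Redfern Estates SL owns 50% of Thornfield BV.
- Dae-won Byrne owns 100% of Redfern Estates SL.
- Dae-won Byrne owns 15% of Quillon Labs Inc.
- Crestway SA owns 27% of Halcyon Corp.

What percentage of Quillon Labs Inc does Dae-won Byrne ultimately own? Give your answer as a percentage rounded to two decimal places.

98.09%

Dae-won reaches Quillon along 4 paths.
Via Redfern → Halcyon: 100% × 44% × 84% = 36.96%.
Via Crestway → Halcyon: 96% × 27% × 84% = 21.7728%.
Via Halcyon: 29% × 84% = 24.36%.
Direct stake: 15% = 15%.
Total: 36.96% + 21.7728% + 24.36% + 15% = 98.0928%.
Rounded: 98.09%.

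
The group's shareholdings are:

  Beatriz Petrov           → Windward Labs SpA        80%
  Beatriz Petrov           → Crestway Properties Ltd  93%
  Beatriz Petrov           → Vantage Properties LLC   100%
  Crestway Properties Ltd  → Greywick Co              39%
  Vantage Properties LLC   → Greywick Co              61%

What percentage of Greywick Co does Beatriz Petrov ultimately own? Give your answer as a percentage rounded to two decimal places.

97.27%

Beatriz reaches Greywick along 2 paths.
Via Crestway: 93% × 39% = 36.27%.
Via Vantage: 100% × 61% = 61%.
Total: 36.27% + 61% = 97.27%.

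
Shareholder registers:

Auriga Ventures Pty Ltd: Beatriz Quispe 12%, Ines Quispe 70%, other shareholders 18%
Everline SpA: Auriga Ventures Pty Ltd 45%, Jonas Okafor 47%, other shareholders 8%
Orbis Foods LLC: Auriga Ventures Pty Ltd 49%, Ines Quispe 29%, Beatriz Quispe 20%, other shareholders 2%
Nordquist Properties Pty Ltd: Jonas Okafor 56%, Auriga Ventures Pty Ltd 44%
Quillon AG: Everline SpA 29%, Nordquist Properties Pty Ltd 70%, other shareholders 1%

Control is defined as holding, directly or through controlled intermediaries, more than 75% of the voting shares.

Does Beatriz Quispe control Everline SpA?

No

Beatriz's largest direct stake is 20% in Orbis, which does not meet the threshold, so Beatriz controls no company.
Neither Beatriz nor any entity Beatriz controls holds any voting interest in Everline.
So Beatriz does not control Everline.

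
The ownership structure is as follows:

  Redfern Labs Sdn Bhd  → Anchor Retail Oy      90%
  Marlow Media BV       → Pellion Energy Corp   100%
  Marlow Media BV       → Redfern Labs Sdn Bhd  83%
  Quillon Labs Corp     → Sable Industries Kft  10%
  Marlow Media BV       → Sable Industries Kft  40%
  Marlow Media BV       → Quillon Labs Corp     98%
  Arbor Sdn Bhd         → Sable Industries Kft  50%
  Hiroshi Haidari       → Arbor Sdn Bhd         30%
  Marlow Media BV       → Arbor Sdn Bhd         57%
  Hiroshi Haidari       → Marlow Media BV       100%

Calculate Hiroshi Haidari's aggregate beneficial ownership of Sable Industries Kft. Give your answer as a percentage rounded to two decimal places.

Hiroshi reaches Sable along 4 paths.
Via Arbor: 30% × 50% = 15%.
Via Marlow → Arbor: 100% × 57% × 50% = 28.5%.
Via Marlow: 100% × 40% = 40%.
Via Marlow → Quillon: 100% × 98% × 10% = 9.8%.
Total: 15% + 28.5% + 40% + 9.8% = 93.3%.
Rounded: 93.30%.

93.30%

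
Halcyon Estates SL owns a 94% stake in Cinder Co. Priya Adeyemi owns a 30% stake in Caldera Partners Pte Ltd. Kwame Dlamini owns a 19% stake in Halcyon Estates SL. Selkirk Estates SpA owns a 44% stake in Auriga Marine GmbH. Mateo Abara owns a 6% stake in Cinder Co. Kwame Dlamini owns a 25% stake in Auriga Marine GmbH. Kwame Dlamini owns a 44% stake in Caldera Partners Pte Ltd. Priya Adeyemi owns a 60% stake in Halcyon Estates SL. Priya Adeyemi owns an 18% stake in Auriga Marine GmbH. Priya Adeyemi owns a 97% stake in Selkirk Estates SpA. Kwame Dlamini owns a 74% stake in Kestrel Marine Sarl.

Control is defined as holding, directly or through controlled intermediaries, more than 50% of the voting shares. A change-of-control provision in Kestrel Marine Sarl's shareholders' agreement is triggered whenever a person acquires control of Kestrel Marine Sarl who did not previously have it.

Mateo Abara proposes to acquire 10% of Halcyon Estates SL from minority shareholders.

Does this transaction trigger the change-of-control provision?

The purchase changes only Mateo's holdings, so Mateo is the only person who could newly come to control Kestrel.
Mateo's largest direct stake is 6% in Cinder, which does not meet the threshold, so Mateo controls no company.
Neither Mateo nor any entity Mateo controls holds any voting interest in Kestrel.
So before the transaction, Mateo does not control Kestrel.
After the purchase, Mateo holds 10% of Halcyon directly.
Mateo's side now holds 10% of Halcyon, not > 50%, so Mateo still does not control Halcyon.
After the transaction, neither Mateo nor any entity Mateo controls holds a voting interest in Kestrel, so Mateo still does not control it.
No new person acquires control, so the clause is not triggered.

No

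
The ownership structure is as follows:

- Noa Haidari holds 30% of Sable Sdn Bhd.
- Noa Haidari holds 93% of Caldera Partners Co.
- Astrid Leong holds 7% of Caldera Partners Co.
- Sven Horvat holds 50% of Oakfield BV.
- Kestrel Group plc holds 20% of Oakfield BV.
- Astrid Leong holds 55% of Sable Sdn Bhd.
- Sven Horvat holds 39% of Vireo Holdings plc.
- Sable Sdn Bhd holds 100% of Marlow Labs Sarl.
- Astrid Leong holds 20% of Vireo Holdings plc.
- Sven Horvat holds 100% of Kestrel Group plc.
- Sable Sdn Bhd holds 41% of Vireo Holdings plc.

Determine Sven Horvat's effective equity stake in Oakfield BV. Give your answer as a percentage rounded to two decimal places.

70.00%

Sven reaches Oakfield along 2 paths.
Via Kestrel: 100% × 20% = 20%.
Direct stake: 50% = 50%.
Total: 20% + 50% = 70%.
Rounded: 70.00%.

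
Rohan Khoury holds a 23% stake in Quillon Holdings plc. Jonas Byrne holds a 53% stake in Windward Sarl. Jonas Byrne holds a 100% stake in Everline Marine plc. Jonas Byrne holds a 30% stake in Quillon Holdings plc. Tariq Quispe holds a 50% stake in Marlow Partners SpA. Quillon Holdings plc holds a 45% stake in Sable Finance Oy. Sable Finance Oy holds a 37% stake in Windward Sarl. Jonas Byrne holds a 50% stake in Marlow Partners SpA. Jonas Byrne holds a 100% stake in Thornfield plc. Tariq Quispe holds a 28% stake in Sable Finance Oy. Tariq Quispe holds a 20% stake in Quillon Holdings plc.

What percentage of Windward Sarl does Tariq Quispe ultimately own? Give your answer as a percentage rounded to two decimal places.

Tariq reaches Windward along 2 paths.
Via Quillon → Sable: 20% × 45% × 37% = 3.33%.
Via Sable: 28% × 37% = 10.36%.
Total: 3.33% + 10.36% = 13.69%.

13.69%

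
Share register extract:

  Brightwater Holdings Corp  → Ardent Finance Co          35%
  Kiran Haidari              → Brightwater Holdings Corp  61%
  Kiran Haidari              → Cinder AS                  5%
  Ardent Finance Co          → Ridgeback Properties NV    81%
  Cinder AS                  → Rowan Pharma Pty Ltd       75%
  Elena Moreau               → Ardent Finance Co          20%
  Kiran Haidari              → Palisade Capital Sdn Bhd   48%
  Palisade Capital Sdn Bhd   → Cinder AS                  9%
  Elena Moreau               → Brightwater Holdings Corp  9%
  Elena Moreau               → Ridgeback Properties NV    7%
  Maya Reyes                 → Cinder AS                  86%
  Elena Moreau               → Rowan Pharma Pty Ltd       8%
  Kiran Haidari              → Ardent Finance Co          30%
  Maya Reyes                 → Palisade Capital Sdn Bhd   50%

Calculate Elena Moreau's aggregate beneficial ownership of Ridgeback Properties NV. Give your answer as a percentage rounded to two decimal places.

Elena reaches Ridgeback along 3 paths.
Via Ardent: 20% × 81% = 16.2%.
Via Brightwater → Ardent: 9% × 35% × 81% = 2.5515%.
Direct stake: 7% = 7%.
Total: 16.2% + 2.5515% + 7% = 25.7515%.
Rounded: 25.75%.

25.75%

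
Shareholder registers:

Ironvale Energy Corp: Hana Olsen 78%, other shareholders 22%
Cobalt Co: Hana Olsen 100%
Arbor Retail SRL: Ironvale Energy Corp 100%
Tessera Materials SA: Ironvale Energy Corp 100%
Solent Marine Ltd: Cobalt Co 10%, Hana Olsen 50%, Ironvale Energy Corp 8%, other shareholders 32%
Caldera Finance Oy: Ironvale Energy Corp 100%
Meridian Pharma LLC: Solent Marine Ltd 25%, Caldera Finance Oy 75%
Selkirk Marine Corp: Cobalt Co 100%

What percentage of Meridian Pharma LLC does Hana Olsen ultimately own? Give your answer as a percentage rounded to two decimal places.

75.06%

Hana reaches Meridian along 4 paths.
Via Cobalt → Solent: 100% × 10% × 25% = 2.5%.
Via Solent: 50% × 25% = 12.5%.
Via Ironvale → Solent: 78% × 8% × 25% = 1.56%.
Via Ironvale → Caldera: 78% × 100% × 75% = 58.5%.
Total: 2.5% + 12.5% + 1.56% + 58.5% = 75.06%.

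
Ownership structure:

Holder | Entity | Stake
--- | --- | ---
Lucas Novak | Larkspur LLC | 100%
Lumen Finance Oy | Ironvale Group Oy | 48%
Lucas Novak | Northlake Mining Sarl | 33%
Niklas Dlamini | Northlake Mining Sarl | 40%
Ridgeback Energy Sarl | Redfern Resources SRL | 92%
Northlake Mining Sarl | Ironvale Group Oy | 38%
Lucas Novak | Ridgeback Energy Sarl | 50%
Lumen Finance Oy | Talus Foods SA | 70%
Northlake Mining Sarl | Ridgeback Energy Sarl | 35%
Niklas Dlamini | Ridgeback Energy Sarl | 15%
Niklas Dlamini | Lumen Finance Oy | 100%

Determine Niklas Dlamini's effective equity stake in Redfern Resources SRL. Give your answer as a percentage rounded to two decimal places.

26.68%

Niklas reaches Redfern along 2 paths.
Via Ridgeback: 15% × 92% = 13.8%.
Via Northlake → Ridgeback: 40% × 35% × 92% = 12.88%.
Total: 13.8% + 12.88% = 26.68%.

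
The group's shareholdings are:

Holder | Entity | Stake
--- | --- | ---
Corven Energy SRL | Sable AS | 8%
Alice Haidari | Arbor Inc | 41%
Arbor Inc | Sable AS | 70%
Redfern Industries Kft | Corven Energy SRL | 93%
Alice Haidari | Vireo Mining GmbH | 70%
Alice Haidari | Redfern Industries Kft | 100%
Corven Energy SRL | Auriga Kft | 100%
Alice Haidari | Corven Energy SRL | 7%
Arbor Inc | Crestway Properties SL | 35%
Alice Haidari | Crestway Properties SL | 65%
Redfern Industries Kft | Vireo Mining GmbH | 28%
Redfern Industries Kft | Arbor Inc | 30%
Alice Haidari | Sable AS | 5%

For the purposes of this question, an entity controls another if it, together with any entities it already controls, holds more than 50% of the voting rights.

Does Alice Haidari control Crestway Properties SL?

Alice holds 100% of Redfern, so Alice controls Redfern.
Alice and Redfern together hold 41% + 30% = 71% of Arbor, so Alice controls Arbor.
Alice and Arbor together hold 65% + 35% = 100% of Crestway, so Alice controls Crestway.

Yes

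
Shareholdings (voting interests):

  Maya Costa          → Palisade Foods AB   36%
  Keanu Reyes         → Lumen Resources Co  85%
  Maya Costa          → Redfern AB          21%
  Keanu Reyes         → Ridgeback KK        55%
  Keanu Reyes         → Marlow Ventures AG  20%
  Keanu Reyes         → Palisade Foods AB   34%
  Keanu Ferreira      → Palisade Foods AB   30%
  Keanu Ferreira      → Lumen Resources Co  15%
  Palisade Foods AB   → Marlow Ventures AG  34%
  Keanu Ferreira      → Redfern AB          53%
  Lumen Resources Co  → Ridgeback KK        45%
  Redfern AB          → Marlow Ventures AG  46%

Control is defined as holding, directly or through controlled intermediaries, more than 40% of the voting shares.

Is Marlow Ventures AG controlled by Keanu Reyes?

No

Keanu Reyes holds 85% of Lumen, so Keanu Reyes controls Lumen.
Lumen and Keanu Reyes together hold 45% + 55% = 100% of Ridgeback, so Keanu Reyes controls Ridgeback.
In Marlow, Keanu Reyes's side holds only 20%, not > 40%.
So Keanu Reyes does not control Marlow.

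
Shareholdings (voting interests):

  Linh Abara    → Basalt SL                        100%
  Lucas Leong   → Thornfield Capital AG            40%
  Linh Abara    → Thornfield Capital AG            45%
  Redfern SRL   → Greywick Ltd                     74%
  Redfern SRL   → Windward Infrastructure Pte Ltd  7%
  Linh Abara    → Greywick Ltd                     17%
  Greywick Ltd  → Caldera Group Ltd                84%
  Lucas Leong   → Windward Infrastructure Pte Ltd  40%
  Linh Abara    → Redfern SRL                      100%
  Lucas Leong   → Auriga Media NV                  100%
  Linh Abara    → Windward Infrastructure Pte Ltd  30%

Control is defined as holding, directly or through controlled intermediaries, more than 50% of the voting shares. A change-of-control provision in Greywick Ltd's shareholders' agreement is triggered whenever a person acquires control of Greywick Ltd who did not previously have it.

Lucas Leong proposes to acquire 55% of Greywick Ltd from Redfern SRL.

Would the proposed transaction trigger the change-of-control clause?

Yes

The purchase adds only to Lucas's holdings (Redfern's stake shrinks), so Lucas is the only person who could newly come to control Greywick.
Lucas holds 100% of Auriga, so Lucas controls Auriga.
Neither Lucas nor any entity Lucas controls holds any voting interest in Greywick.
So before the transaction, Lucas does not control Greywick.
After the purchase, Lucas holds 55% of Greywick directly, and Redfern's stake falls to 19%.
Lucas holds 55% of Greywick, so Lucas controls Greywick.
Lucas did not control Greywick before and does after, so the clause is triggered.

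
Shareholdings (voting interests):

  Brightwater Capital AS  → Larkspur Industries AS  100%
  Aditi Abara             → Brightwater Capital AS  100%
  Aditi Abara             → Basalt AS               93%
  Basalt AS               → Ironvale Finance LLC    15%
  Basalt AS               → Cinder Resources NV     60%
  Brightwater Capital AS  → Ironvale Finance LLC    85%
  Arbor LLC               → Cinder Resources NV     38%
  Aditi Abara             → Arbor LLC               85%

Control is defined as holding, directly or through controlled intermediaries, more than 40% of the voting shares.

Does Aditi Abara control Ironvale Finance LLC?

Aditi holds 93% of Basalt, so Aditi controls Basalt.
Aditi holds 100% of Brightwater, so Aditi controls Brightwater.
Basalt and Brightwater together hold 15% + 85% = 100% of Ironvale, so Aditi controls Ironvale.

Yes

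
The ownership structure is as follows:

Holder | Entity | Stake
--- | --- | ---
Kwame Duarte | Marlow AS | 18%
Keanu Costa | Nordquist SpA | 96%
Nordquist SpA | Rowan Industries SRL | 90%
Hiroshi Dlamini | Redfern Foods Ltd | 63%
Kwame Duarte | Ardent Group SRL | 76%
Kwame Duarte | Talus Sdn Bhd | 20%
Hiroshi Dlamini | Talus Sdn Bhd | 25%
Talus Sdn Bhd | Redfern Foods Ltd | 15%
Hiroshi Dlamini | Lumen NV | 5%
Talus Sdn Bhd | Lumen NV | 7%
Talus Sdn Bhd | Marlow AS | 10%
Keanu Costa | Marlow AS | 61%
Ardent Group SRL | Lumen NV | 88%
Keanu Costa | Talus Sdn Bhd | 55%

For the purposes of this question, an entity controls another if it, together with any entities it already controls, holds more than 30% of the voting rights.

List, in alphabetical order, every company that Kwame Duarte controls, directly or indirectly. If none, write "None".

Ardent Group SRL, Lumen NV

Kwame holds 76% of Ardent, so Kwame controls Ardent.
Ardent holds 88% of Lumen, so Kwame controls Lumen.
No other company's threshold is met.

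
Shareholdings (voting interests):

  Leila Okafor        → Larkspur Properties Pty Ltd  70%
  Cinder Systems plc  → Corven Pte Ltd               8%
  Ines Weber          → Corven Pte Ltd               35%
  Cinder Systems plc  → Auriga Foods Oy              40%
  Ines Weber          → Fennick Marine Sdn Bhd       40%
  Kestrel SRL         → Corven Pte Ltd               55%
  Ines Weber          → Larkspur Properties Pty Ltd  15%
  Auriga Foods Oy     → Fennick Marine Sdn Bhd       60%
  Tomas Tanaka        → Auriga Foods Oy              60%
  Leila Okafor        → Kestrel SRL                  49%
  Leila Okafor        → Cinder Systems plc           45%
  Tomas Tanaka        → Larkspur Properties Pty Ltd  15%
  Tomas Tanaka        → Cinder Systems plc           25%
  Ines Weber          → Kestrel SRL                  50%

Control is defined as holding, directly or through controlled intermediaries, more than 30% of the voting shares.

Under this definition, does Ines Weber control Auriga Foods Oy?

Ines holds 50% of Kestrel, so Ines controls Kestrel.
Ines and Kestrel together hold 35% + 55% = 90% of Corven, so Ines controls Corven.
Ines holds 40% of Fennick, so Ines controls Fennick.
Neither Ines nor any entity Ines controls holds any voting interest in Auriga.
So Ines does not control Auriga.

No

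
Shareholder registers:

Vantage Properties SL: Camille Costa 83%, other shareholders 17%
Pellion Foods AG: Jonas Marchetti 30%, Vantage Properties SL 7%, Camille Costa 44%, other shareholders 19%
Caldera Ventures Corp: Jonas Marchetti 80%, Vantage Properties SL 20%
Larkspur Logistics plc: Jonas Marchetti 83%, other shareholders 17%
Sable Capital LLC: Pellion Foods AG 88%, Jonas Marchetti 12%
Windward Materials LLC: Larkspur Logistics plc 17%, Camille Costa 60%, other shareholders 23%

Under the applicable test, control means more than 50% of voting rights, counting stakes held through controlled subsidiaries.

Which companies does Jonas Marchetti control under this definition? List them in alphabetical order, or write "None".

Caldera Ventures Corp, Larkspur Logistics plc

Jonas holds 80% of Caldera, so Jonas controls Caldera.
Jonas holds 83% of Larkspur, so Jonas controls Larkspur.
No other company's threshold is met.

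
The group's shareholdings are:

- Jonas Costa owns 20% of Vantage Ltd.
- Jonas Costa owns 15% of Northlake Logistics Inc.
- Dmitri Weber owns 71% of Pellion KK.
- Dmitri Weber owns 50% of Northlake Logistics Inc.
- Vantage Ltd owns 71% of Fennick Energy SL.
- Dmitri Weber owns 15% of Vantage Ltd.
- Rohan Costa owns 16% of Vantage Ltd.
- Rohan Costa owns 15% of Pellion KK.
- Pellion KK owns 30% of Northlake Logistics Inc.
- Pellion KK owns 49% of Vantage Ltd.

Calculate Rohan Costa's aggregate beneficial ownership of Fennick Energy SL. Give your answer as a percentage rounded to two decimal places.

16.58%

Rohan reaches Fennick along 2 paths.
Via Pellion → Vantage: 15% × 49% × 71% = 5.2185%.
Via Vantage: 16% × 71% = 11.36%.
Total: 5.2185% + 11.36% = 16.5785%.
Rounded: 16.58%.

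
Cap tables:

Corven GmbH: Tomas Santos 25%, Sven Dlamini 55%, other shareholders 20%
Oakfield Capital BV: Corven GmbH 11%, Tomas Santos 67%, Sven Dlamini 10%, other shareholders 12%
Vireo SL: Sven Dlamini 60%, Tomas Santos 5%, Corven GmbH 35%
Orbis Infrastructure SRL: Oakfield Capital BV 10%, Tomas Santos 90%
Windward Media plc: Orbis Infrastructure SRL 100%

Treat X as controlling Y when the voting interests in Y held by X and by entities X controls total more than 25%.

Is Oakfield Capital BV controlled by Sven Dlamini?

Sven holds 55% of Corven, so Sven controls Corven.
Sven and Corven together hold 60% + 35% = 95% of Vireo, so Sven controls Vireo.
In Oakfield, Sven's side holds only 11% + 10% = 21%, not > 25%.
So Sven does not control Oakfield.

No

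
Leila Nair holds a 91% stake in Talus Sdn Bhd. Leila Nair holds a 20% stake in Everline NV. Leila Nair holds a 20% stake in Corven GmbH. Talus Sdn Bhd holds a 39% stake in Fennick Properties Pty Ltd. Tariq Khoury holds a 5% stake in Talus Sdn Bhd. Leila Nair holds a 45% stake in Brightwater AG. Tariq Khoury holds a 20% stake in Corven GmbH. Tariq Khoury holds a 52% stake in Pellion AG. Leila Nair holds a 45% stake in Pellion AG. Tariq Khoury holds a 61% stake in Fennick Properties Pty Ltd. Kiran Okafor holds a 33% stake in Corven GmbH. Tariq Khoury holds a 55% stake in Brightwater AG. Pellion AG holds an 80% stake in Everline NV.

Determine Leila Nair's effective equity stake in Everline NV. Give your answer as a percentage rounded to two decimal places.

Leila reaches Everline along 2 paths.
Via Pellion: 45% × 80% = 36%.
Direct stake: 20% = 20%.
Total: 36% + 20% = 56%.
Rounded: 56.00%.

56.00%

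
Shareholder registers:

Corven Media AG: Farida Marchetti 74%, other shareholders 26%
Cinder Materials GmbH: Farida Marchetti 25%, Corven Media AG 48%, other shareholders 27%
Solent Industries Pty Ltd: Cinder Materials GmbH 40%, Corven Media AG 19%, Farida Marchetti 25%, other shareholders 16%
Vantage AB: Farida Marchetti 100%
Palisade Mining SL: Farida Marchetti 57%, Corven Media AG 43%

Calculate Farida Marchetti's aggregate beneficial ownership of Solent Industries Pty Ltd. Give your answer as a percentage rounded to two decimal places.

Farida reaches Solent along 4 paths.
Via Cinder: 25% × 40% = 10%.
Via Corven → Cinder: 74% × 48% × 40% = 14.208%.
Via Corven: 74% × 19% = 14.06%.
Direct stake: 25% = 25%.
Total: 10% + 14.208% + 14.06% + 25% = 63.268%.
Rounded: 63.27%.

63.27%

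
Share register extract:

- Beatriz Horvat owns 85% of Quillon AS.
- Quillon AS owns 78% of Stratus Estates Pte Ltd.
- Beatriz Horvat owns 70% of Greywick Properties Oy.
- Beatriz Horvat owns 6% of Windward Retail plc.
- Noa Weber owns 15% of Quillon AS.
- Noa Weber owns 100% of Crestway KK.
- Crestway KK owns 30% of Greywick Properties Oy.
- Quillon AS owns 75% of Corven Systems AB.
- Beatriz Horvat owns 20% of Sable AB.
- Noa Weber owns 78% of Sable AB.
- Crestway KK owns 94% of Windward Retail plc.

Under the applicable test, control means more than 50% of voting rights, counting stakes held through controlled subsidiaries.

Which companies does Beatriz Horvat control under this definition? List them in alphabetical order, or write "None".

Corven Systems AB, Greywick Properties Oy, Quillon AS, Stratus Estates Pte Ltd

Beatriz holds 85% of Quillon, so Beatriz controls Quillon.
Quillon holds 78% of Stratus, so Beatriz controls Stratus.
Beatriz holds 70% of Greywick, so Beatriz controls Greywick.
Quillon holds 75% of Corven, so Beatriz controls Corven.
No other company's threshold is met.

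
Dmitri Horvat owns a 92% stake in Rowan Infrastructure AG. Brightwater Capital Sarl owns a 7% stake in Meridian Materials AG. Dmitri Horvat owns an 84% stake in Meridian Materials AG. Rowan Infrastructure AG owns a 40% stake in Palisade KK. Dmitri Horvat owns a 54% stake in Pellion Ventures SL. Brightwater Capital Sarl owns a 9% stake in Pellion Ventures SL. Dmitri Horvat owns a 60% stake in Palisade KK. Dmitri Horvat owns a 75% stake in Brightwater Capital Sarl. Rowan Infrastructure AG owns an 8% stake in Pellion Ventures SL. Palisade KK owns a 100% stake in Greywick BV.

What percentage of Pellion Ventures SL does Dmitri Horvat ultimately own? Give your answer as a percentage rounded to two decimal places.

68.11%

Dmitri reaches Pellion along 3 paths.
Via Rowan: 92% × 8% = 7.36%.
Via Brightwater: 75% × 9% = 6.75%.
Direct stake: 54% = 54%.
Total: 7.36% + 6.75% + 54% = 68.11%.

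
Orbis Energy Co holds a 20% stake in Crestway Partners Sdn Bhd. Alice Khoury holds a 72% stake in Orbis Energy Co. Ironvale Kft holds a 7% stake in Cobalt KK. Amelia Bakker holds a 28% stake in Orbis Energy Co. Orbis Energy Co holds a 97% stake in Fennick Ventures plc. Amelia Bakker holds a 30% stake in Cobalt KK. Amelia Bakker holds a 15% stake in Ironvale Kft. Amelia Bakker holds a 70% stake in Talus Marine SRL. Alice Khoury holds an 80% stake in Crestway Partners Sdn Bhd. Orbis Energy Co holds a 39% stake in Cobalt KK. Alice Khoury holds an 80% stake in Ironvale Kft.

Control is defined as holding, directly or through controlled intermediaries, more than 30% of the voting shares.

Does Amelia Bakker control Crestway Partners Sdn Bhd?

Amelia holds 70% of Talus, so Amelia controls Talus.
Neither Amelia nor any entity Amelia controls holds any voting interest in Crestway.
So Amelia does not control Crestway.

No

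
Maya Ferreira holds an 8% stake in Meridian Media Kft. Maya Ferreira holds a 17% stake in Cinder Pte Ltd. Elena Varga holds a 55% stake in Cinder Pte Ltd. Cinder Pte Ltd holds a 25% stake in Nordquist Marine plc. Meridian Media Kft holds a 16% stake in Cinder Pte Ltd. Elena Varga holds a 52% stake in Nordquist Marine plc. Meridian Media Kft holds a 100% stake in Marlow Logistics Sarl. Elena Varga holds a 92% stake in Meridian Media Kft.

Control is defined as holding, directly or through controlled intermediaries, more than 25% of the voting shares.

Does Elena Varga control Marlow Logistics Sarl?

Elena holds 92% of Meridian, so Elena controls Meridian.
Meridian holds 100% of Marlow, so Elena controls Marlow.

Yes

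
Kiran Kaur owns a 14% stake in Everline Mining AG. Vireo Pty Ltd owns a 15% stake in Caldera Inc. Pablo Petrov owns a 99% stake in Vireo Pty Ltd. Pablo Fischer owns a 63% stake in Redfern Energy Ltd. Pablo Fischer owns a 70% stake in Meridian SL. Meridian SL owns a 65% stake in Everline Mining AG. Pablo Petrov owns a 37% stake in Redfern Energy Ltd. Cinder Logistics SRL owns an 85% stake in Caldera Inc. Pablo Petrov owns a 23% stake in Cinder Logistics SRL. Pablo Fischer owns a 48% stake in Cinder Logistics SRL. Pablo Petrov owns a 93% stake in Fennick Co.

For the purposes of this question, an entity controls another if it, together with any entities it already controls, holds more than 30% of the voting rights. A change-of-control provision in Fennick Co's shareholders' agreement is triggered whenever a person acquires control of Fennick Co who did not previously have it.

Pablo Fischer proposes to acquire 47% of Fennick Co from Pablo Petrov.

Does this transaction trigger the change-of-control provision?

The purchase adds only to Pablo Fischer's holdings (Pablo Petrov's stake shrinks), so Pablo Fischer is the only person who could newly come to control Fennick.
Pablo Fischer holds 70% of Meridian, so Pablo Fischer controls Meridian.
Pablo Fischer holds 48% of Cinder, so Pablo Fischer controls Cinder.
Pablo Fischer holds 63% of Redfern, so Pablo Fischer controls Redfern.
Meridian holds 65% of Everline, so Pablo Fischer controls Everline.
Cinder holds 85% of Caldera, so Pablo Fischer controls Caldera.
Neither Pablo Fischer nor any entity Pablo Fischer controls holds any voting interest in Fennick.
So before the transaction, Pablo Fischer does not control Fennick.
After the purchase, Pablo Fischer holds 47% of Fennick directly, and Pablo Petrov's stake falls to 46%.
Pablo Fischer holds 47% of Fennick, so Pablo Fischer controls Fennick.
Pablo Fischer did not control Fennick before and does after, so the clause is triggered.

Yes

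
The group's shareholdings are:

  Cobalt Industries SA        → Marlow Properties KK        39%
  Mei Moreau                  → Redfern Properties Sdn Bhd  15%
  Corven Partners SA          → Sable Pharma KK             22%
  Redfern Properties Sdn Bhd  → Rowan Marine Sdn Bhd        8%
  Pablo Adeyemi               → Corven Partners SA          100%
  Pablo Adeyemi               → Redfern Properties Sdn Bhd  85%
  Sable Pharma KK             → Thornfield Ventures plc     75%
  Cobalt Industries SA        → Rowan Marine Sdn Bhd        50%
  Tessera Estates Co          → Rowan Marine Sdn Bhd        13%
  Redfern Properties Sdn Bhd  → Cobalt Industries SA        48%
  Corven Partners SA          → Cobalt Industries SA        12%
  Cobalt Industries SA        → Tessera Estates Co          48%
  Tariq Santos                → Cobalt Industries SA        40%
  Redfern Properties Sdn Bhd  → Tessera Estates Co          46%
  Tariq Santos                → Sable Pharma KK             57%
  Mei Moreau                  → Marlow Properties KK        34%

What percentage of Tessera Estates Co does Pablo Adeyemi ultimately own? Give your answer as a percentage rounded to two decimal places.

64.44%

Pablo reaches Tessera along 3 paths.
Via Corven → Cobalt: 100% × 12% × 48% = 5.76%.
Via Redfern → Cobalt: 85% × 48% × 48% = 19.584%.
Via Redfern: 85% × 46% = 39.1%.
Total: 5.76% + 19.584% + 39.1% = 64.444%.
Rounded: 64.44%.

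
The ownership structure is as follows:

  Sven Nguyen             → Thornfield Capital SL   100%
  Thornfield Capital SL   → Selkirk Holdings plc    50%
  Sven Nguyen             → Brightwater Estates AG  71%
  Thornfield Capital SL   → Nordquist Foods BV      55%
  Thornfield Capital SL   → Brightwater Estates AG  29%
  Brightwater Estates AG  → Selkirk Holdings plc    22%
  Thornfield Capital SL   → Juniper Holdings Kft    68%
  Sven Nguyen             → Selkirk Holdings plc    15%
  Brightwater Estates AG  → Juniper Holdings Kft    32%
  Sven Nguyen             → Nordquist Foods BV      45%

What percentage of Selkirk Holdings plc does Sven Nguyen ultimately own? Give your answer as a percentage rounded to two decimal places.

Sven reaches Selkirk along 4 paths.
Via Thornfield: 100% × 50% = 50%.
Via Thornfield → Brightwater: 100% × 29% × 22% = 6.38%.
Via Brightwater: 71% × 22% = 15.62%.
Direct stake: 15% = 15%.
Total: 50% + 6.38% + 15.62% + 15% = 87%.
Rounded: 87.00%.

87.00%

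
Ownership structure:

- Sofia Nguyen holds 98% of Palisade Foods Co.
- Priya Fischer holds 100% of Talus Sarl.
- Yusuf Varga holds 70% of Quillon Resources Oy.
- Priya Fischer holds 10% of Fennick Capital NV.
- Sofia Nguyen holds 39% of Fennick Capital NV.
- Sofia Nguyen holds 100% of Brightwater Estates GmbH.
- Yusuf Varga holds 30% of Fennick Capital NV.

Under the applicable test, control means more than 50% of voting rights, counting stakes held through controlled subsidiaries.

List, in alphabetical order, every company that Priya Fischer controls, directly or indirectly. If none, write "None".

Priya holds 100% of Talus, so Priya controls Talus.
No other company's threshold is met.

Talus Sarl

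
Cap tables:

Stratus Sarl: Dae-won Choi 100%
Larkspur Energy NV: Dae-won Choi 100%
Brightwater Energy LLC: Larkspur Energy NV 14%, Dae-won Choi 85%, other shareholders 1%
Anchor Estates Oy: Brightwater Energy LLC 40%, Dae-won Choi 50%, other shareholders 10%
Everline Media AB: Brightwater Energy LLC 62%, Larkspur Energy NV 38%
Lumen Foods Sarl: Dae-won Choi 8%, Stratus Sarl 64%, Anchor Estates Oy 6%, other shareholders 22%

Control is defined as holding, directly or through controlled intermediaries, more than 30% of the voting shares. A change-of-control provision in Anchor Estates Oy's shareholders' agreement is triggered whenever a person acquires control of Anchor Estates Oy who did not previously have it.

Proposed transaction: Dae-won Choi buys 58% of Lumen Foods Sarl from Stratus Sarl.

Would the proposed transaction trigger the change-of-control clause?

The purchase adds only to Dae-won's holdings (Stratus's stake shrinks), so Dae-won is the only person who could newly come to control Anchor.
Dae-won holds 100% of Larkspur, so Dae-won controls Larkspur.
Larkspur and Dae-won together hold 14% + 85% = 99% of Brightwater, so Dae-won controls Brightwater.
Brightwater and Dae-won together hold 40% + 50% = 90% of Anchor, so Dae-won controls Anchor.
So Dae-won already controls Anchor before the transaction.
After the purchase, Dae-won's direct stake in Lumen rises to 8% + 58% = 66%, and Stratus's stake falls to 6%.
Dae-won controlled Anchor already, so this is not a new person acquiring control; every other person's position is unchanged or reduced.
No new person acquires control, so the clause is not triggered.

No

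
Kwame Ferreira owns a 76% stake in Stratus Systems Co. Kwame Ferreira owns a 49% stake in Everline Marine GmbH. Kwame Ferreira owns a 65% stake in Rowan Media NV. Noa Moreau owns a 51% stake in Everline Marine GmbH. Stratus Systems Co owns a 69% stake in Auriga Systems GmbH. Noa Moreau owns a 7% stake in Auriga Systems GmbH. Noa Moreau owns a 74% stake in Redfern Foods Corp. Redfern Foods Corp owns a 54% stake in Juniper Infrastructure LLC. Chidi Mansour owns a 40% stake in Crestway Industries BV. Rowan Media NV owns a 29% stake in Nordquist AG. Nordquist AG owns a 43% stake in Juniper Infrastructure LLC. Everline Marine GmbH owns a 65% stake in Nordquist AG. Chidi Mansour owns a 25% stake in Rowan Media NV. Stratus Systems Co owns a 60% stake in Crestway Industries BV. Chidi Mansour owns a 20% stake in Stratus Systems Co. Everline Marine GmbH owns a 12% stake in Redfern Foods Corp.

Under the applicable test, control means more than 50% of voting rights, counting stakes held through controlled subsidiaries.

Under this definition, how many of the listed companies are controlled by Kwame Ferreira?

Kwame holds 65% of Rowan, so Kwame controls Rowan.
Kwame holds 76% of Stratus, so Kwame controls Stratus.
Stratus holds 60% of Crestway, so Kwame controls Crestway.
Stratus holds 69% of Auriga, so Kwame controls Auriga.
No other company's threshold is met.
Kwame controls 4 companies.

4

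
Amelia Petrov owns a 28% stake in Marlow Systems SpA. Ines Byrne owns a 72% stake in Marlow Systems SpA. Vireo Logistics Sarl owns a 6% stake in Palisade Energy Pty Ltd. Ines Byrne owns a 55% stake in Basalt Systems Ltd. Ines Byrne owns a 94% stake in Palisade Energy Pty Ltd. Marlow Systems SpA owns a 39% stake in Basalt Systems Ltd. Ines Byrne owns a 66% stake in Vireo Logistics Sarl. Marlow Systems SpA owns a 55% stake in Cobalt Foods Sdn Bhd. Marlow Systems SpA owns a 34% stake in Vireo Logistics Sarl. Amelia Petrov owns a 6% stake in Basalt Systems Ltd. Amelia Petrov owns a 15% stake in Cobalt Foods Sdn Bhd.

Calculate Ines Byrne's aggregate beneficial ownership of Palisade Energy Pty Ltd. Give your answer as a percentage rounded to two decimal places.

99.43%

Ines reaches Palisade along 3 paths.
Direct stake: 94% = 94%.
Via Vireo: 66% × 6% = 3.96%.
Via Marlow → Vireo: 72% × 34% × 6% = 1.4688%.
Total: 94% + 3.96% + 1.4688% = 99.4288%.
Rounded: 99.43%.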